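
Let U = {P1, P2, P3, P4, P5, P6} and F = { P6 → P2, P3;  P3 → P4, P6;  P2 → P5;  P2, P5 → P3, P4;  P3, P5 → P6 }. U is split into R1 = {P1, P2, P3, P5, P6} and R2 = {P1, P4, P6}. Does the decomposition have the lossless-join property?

Common attributes: R1 ∩ R2 = {P1, P6}.
Closure of {P1, P6}: P6 → P2, P3 applies, adding P2, P3; P3 → P4, P6 applies, adding P4; P2 → P5 applies, adding P5. So (P1, P6)⁺ = {P1, P2, P3, P4, P5, P6}.
This closure contains every attribute of R1, so R1 ∩ R2 → R1. The join is lossless.

Yes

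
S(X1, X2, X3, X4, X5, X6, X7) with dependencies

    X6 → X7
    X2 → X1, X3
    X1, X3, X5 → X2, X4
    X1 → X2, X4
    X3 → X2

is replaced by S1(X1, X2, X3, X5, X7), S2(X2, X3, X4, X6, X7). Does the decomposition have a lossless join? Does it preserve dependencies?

lossy but dependency-preserving

Lossless test: (X2, X3, X7)⁺ = {X1, X2, X3, X4, X7}, which is a superkey of neither fragment — lossy.
Dependency preservation: X1, X3, X5 → X2, X4; X1 → X2, X4 are not contained in any single fragment, but the restricted closure of each left-hand side across the fragments still reaches the right-hand side; the remaining FDs each lie inside some fragment. All dependencies are preserved.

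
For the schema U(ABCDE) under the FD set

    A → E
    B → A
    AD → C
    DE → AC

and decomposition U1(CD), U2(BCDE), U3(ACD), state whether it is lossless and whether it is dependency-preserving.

lossy and not dependency-preserving

Lossless test (chase): applying each FD to every pair of rows produces no changes in the tableau, so no row becomes fully distinguished — the join is lossy.
Dependency preservation: the restricted closure of {A} across the fragments never reaches {E}, so A → E cannot be enforced without a join — not preserved.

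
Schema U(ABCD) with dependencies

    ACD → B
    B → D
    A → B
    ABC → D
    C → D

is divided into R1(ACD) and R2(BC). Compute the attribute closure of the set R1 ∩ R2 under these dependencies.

R1 ∩ R2 = {C}.
C → D applies, adding D
Closure: {CD}.

CD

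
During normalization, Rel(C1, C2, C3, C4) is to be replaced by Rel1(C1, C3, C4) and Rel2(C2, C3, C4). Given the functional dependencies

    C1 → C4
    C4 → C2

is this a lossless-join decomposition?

Yes

Common attributes: Rel1 ∩ Rel2 = {C3, C4}.
Closure of {C3, C4}: C4 → C2 applies, adding C2. So (C3, C4)⁺ = {C2, C3, C4}.
This closure contains every attribute of Rel2, so Rel1 ∩ Rel2 → Rel2. The join is lossless.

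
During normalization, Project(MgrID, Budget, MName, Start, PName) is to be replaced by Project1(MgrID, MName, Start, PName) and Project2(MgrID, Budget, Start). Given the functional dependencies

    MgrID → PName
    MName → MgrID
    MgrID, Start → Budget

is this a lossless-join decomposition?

Common attributes: Project1 ∩ Project2 = {MgrID, Start}.
Closure of {MgrID, Start}: MgrID → PName applies, adding PName; MgrID, Start → Budget applies, adding Budget. So (MgrID, Start)⁺ = {MgrID, Budget, Start, PName}.
This closure contains every attribute of Project2, so Project1 ∩ Project2 → Project2. The join is lossless.

Yes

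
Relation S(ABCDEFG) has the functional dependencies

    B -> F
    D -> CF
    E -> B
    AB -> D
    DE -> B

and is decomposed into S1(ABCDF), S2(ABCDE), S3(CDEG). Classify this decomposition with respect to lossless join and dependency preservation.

Lossless test (chase): Rows 1 and 2 agree on B; apply B→F and equate their F entries. Rows 1 and 3 agree on D; apply D→CF and equate their CF entries. Rows 2 and 3 agree on E; apply E→B and equate their B entries. No row becomes fully distinguished — the join is lossy.
Dependency preservation: every FD's attributes lie within a single fragment, so each can be enforced locally — preserved.

lossy but dependency-preserving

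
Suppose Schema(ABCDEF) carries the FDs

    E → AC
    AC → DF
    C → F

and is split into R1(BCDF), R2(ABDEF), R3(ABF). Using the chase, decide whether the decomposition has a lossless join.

No

Chase test. Columns are ABCDEF; row i has aⱼ where attribute j ∈ Ri, else bᵢⱼ.
Initial tableau (one row per fragment):
  row 1: b11 a2 a3 a4 b15 a6
  row 2: a1 a2 b23 a4 a5 a6
  row 3: a1 a2 b33 b34 b35 a6
No row becomes fully distinguished — the join is lossy.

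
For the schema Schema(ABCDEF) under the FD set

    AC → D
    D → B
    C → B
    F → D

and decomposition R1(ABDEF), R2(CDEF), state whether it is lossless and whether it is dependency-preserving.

Lossless test: (DEF)⁺ = {BDEF}, which is a superkey of neither fragment — lossy.
Dependency preservation: the restricted closure of {AC} across the fragments never reaches {D}, so AC → D cannot be enforced without a join — not preserved.

lossy and not dependency-preserving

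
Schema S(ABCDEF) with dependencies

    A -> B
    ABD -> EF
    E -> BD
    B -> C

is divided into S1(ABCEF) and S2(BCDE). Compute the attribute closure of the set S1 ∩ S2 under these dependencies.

S1 ∩ S2 = {BCE}.
E → BD applies, adding D
Closure: {BCDE}.

BCDE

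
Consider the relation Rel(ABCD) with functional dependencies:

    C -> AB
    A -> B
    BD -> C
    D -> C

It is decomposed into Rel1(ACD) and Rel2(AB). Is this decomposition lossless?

Yes

Common attributes: Rel1 ∩ Rel2 = {A}.
Closure of {A}: A → B applies, adding B. So (A)⁺ = {AB}.
This closure contains every attribute of Rel2, so Rel1 ∩ Rel2 → Rel2. The join is lossless.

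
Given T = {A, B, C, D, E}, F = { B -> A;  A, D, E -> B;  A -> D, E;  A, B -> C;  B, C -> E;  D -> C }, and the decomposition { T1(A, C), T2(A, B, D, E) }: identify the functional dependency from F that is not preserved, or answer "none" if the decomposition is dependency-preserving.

Check D → C: no single fragment contains all of {C, D}, and the restricted closure of {D} across the fragments never reaches {C}.
B → A is preserved.
A, D, E → B is preserved.
A → D, E is preserved.
A, B → C is preserved.
B, C → E is preserved.

D -> C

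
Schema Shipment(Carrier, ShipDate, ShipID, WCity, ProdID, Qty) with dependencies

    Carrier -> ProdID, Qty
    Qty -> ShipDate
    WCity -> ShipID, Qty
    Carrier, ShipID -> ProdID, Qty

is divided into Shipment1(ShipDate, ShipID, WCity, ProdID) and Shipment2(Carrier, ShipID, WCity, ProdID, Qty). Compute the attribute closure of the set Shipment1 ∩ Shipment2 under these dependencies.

Shipment1 ∩ Shipment2 = {ShipID, WCity, ProdID}.
WCity → ShipID, Qty applies, adding Qty
Qty → ShipDate applies, adding ShipDate
Closure: {ShipDate, ShipID, WCity, ProdID, Qty}.

ShipDate, ShipID, WCity, ProdID, Qty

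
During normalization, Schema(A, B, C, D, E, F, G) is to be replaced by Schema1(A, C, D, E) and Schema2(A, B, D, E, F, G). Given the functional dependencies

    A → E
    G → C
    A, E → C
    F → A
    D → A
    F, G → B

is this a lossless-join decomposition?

Yes

Common attributes: Schema1 ∩ Schema2 = {A, D, E}.
Closure of {A, D, E}: A, E → C applies, adding C. So (A, D, E)⁺ = {A, C, D, E}.
This closure contains every attribute of Schema1, so Schema1 ∩ Schema2 → Schema1. The join is lossless.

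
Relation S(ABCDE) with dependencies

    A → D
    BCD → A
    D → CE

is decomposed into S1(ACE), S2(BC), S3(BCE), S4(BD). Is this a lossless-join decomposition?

Chase test. Columns are ABCDE; row i has aⱼ where attribute j ∈ Si, else bᵢⱼ.
Initial tableau (one row per fragment):
  row 1: a1 b12 a3 b14 a5
  row 2: b21 a2 a3 b24 b25
  row 3: b31 a2 a3 b34 a5
  row 4: b41 a2 b43 a4 b45
No row becomes fully distinguished — the join is lossy.

No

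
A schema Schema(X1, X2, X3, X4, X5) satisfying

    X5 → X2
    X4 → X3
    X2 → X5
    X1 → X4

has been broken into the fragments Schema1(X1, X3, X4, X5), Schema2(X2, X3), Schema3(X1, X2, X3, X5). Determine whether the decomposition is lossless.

Chase test. Columns are X1, X2, X3, X4, X5; row i has aⱼ where attribute j ∈ Schemai, else bᵢⱼ.
Initial tableau (one row per fragment):
  row 1: a1 b12 a3 a4 a5
  row 2: b21 a2 a3 b24 b25
  row 3: a1 a2 a3 b34 a5
Rows 1 and 3 agree on X5; apply X5→X2 and equate their X2 entries.
Rows 1 and 2 agree on X2; apply X2→X5 and equate their X5 entries.
Rows 1 and 3 agree on X1; apply X1→X4 and equate their X4 entries.
Row 1 is now all distinguished symbols — the join is lossless.

Yes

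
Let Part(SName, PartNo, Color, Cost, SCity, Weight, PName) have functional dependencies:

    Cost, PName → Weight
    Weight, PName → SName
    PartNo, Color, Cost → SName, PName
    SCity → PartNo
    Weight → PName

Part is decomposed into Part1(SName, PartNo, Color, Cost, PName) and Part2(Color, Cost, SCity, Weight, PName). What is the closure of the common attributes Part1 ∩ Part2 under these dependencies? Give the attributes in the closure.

Part1 ∩ Part2 = {Color, Cost, PName}.
Cost, PName → Weight applies, adding Weight
Weight, PName → SName applies, adding SName
Closure: {SName, Color, Cost, Weight, PName}.

SName, Color, Cost, Weight, PName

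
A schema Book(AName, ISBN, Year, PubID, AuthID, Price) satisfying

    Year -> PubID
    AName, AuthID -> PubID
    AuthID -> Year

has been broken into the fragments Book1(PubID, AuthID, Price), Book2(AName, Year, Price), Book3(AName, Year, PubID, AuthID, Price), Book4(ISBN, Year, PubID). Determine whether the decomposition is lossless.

No

Chase test. Columns are AName, ISBN, Year, PubID, AuthID, Price; row i has aⱼ where attribute j ∈ Booki, else bᵢⱼ.
Initial tableau (one row per fragment):
  row 1: b11 b12 b13 a4 a5 a6
  row 2: a1 b22 a3 b24 b25 a6
  row 3: a1 b32 a3 a4 a5 a6
  row 4: b41 a2 a3 a4 b45 b46
Rows 2 and 3 agree on Year; apply Year→PubID and equate their PubID entries.
Rows 1 and 3 agree on AuthID; apply AuthID→Year and equate their Year entries.
No row becomes fully distinguished — the join is lossy.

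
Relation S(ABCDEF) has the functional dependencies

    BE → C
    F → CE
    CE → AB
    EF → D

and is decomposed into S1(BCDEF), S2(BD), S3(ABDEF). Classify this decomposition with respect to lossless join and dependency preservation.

Lossless test (chase): Rows 1 and 3 agree on BE; apply BE→C and equate their C entries. Rows 1 and 3 agree on CE; apply CE→AB and equate their AB entries. Row 1 is now all distinguished symbols — the join is lossless.
Dependency preservation: CE → AB is not contained in any single fragment, but the restricted closure of its left-hand side across the fragments still reaches the right-hand side; the remaining FDs each lie inside some fragment. All dependencies are preserved.

lossless and dependency-preserving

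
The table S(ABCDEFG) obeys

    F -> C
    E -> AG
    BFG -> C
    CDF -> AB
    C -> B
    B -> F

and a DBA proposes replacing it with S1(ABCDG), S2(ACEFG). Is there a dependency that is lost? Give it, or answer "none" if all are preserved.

F → C lies within S2.
E → AG lies within S2.
BFG → C: restricted closure across fragments reaches C.
CDF → AB: restricted closure across fragments reaches AB.
C → B lies within S1.
B → F: restricted closure across fragments reaches F.
Every dependency is enforceable on the fragments, so the decomposition is dependency-preserving.

none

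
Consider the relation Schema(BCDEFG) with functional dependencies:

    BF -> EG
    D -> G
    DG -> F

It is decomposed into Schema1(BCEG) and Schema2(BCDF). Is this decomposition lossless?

Common attributes: Schema1 ∩ Schema2 = {BC}.
No dependency enlarges {BC}, so (BC)⁺ = {BC}.
The closure contains neither all of Schema1 = {BCEG} nor all of Schema2 = {BCDF}, so the common attributes are not a superkey of either fragment. The join is lossy.

No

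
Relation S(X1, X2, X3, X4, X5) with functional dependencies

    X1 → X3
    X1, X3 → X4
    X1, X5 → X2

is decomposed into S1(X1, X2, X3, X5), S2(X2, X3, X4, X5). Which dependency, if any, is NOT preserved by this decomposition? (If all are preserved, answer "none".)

Check X1, X3 → X4: no single fragment contains all of {X1, X3, X4}, and the restricted closure of {X1, X3} across the fragments never reaches {X4}.
X1 → X3 is preserved.
X1, X5 → X2 is preserved.

X1, X3 → X4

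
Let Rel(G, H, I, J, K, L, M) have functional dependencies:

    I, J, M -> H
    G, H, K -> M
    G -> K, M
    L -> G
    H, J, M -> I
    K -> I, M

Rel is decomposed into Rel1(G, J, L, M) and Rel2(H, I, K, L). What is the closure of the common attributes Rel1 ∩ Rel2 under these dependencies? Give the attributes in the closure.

Rel1 ∩ Rel2 = {L}.
L → G applies, adding G
G → K, M applies, adding K, M
K → I, M applies, adding I
Closure: {G, I, K, L, M}.

G, I, K, L, M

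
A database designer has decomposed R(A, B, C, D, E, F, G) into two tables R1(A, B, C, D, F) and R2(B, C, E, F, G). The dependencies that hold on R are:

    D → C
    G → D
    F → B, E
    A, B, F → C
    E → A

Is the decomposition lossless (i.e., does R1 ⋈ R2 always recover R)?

No

Common attributes: R1 ∩ R2 = {B, C, F}.
Closure of {B, C, F}: F → B, E applies, adding E; E → A applies, adding A. So (B, C, F)⁺ = {A, B, C, E, F}.
The closure contains neither all of R1 = {A, B, C, D, F} nor all of R2 = {B, C, E, F, G}, so the common attributes are not a superkey of either fragment. The join is lossy.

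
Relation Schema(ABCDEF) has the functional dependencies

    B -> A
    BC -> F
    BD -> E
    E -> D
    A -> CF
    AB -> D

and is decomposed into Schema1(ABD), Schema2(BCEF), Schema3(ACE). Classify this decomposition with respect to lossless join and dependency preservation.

lossless but not dependency-preserving

Lossless test (chase): Rows 1 and 2 agree on B; apply B→A and equate their A entries. Rows 2 and 3 agree on E; apply E→D and equate their D entries. Rows 1 and 2 agree on A; apply A→CF and equate their CF entries. Rows 1 and 3 agree on A; apply A→CF and equate their CF entries. Rows 1 and 2 agree on AB; apply AB→D and equate their D entries. Rows 1 and 2 agree on BD; apply BD→E and equate their E entries. Row 1 is now all distinguished symbols — the join is lossless.
Dependency preservation: the restricted closure of {E} across the fragments never reaches {D}, so E → D cannot be enforced without a join — not preserved.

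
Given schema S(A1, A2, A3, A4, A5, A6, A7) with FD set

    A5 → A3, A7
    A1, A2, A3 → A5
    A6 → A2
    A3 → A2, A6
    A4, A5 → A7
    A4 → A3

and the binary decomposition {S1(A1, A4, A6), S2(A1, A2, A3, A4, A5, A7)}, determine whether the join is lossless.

Yes

Common attributes: S1 ∩ S2 = {A1, A4}.
Closure of {A1, A4}: A4 → A3 applies, adding A3; A3 → A2, A6 applies, adding A2, A6; A1, A2, A3 → A5 applies, adding A5; A4, A5 → A7 applies, adding A7. So (A1, A4)⁺ = {A1, A2, A3, A4, A5, A6, A7}.
This closure contains every attribute of S1, so S1 ∩ S2 → S1. The join is lossless.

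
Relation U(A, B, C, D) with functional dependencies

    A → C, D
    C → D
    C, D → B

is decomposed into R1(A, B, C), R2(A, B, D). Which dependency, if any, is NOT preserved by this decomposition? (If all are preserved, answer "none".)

C → D

Check C → D: no single fragment contains all of {C, D}, and the restricted closure of {C} across the fragments never reaches {D}.
A → C, D is preserved.
C, D → B is preserved.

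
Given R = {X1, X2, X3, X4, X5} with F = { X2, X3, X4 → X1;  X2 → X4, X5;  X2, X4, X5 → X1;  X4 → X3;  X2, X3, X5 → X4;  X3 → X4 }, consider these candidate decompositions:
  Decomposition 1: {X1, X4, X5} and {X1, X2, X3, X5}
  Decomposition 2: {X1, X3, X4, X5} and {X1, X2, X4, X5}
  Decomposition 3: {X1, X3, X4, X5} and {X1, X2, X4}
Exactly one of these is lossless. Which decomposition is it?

Decomposition 1: common = {X1, X5}, closure = {X1, X5} → lossy.
Decomposition 2: common = {X1, X4, X5}, closure = {X1, X3, X4, X5} → lossless.
Decomposition 3: common = {X1, X4}, closure = {X1, X3, X4} → lossy.

Decomposition 2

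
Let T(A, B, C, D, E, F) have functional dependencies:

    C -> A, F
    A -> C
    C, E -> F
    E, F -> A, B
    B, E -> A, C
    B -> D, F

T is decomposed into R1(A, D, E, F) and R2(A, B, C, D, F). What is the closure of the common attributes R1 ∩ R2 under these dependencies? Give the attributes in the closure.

R1 ∩ R2 = {A, D, F}.
A → C applies, adding C
Closure: {A, C, D, F}.

A, C, D, F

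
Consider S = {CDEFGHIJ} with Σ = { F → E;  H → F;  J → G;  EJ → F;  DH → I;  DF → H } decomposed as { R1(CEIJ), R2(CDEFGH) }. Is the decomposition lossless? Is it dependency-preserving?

lossy and not dependency-preserving

Lossless test: (CE)⁺ = {CE}, which is a superkey of neither fragment — lossy.
Dependency preservation: the restricted closure of {J} across the fragments never reaches {G}, so J → G cannot be enforced without a join — not preserved.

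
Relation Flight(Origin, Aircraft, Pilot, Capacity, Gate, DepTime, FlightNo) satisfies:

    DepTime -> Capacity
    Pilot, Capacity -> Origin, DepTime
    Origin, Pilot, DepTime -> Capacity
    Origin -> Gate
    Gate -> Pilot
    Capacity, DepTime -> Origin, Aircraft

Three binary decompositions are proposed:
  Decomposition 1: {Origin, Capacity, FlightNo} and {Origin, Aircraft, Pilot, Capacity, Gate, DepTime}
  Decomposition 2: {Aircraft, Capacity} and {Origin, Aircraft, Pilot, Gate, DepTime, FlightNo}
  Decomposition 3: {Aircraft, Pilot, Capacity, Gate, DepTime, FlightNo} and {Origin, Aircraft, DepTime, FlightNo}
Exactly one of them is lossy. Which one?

Decomposition 2

Decomposition 1: common = {Origin, Capacity}, closure = {Origin, Aircraft, Pilot, Capacity, Gate, DepTime} → lossless.
Decomposition 2: common = {Aircraft}, closure = {Aircraft} → lossy.
Decomposition 3: common = {Aircraft, DepTime, FlightNo}, closure = {Origin, Aircraft, Pilot, Capacity, Gate, DepTime, FlightNo} → lossless.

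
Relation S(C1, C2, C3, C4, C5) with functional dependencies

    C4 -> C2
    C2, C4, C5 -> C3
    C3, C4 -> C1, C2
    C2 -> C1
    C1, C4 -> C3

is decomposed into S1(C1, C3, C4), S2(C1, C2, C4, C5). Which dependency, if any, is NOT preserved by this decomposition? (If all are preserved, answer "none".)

C4 → C2 lies within S2.
C2, C4, C5 → C3: restricted closure across fragments reaches C3.
C3, C4 → C1, C2: restricted closure across fragments reaches C1, C2.
C2 → C1 lies within S2.
C1, C4 → C3 lies within S1.
Every dependency is enforceable on the fragments, so the decomposition is dependency-preserving.

none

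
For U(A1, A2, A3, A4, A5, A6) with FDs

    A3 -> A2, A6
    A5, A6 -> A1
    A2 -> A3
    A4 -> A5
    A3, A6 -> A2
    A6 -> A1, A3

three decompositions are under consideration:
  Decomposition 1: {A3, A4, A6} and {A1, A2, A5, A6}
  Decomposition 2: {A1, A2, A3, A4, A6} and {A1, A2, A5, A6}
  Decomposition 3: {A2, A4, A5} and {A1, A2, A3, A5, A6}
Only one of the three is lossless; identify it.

Decomposition 3

Decomposition 1: common = {A6}, closure = {A1, A2, A3, A6} → lossy.
Decomposition 2: common = {A1, A2, A6}, closure = {A1, A2, A3, A6} → lossy.
Decomposition 3: common = {A2, A5}, closure = {A1, A2, A3, A5, A6} → lossless.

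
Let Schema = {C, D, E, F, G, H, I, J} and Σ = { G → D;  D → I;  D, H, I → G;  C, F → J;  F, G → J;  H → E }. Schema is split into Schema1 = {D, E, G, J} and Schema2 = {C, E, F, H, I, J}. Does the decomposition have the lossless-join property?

No

Common attributes: Schema1 ∩ Schema2 = {E, J}.
No dependency enlarges {E, J}, so (E, J)⁺ = {E, J}.
The closure contains neither all of Schema1 = {D, E, G, J} nor all of Schema2 = {C, E, F, H, I, J}, so the common attributes are not a superkey of either fragment. The join is lossy.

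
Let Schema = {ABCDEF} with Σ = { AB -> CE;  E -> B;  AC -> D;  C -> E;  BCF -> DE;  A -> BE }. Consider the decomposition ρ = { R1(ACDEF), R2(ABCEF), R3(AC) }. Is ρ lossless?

Chase test. Columns are ABCDEF; row i has aⱼ where attribute j ∈ Ri, else bᵢⱼ.
Initial tableau (one row per fragment):
  row 1: a1 b12 a3 a4 a5 a6
  row 2: a1 a2 a3 b24 a5 a6
  row 3: a1 b32 a3 b34 b35 b36
Rows 1 and 2 agree on E; apply E→B and equate their B entries.
Rows 1 and 2 agree on AC; apply AC→D and equate their D entries.
Rows 1 and 3 agree on AC; apply AC→D and equate their D entries.
Rows 1 and 3 agree on C; apply C→E and equate their E entries.
Rows 1 and 3 agree on A; apply A→BE and equate their BE entries.
Row 1 is now all distinguished symbols — the join is lossless.

Yes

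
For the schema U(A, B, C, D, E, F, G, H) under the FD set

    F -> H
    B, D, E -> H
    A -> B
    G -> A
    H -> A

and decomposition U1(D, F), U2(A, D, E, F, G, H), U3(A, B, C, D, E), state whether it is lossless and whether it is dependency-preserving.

lossy but dependency-preserving

Lossless test (chase): Rows 1 and 2 agree on F; apply F→H and equate their H entries. Rows 2 and 3 agree on A; apply A→B and equate their B entries. Rows 1 and 2 agree on H; apply H→A and equate their A entries. Rows 2 and 3 agree on B, D, E; apply B, D, E→H and equate their H entries. Rows 1 and 2 agree on A; apply A→B and equate their B entries. No row becomes fully distinguished — the join is lossy.
Dependency preservation: B, D, E → H is not contained in any single fragment, but the restricted closure of its left-hand side across the fragments still reaches the right-hand side; the remaining FDs each lie inside some fragment. All dependencies are preserved.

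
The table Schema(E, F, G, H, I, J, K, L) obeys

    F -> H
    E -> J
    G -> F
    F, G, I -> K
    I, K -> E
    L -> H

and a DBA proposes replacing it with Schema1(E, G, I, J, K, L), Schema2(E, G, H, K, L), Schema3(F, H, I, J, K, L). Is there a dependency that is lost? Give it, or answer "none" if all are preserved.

Check G → F: no single fragment contains all of {F, G}, and the restricted closure of {G} across the fragments never reaches {F}.
F → H is preserved.
E → J is preserved.
F, G, I → K is preserved.
I, K → E is preserved.
L → H is preserved.

G -> F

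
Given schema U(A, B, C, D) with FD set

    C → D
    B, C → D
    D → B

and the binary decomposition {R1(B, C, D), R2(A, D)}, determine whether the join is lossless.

Common attributes: R1 ∩ R2 = {D}.
Closure of {D}: D → B applies, adding B. So (D)⁺ = {B, D}.
The closure contains neither all of R1 = {B, C, D} nor all of R2 = {A, D}, so the common attributes are not a superkey of either fragment. The join is lossy.

No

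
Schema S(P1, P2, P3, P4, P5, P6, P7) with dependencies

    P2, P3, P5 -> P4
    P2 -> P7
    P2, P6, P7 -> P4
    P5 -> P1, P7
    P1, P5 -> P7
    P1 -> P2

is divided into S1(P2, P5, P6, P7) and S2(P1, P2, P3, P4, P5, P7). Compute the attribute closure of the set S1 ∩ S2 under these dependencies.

S1 ∩ S2 = {P2, P5, P7}.
P5 → P1, P7 applies, adding P1
Closure: {P1, P2, P5, P7}.

P1, P2, P5, P7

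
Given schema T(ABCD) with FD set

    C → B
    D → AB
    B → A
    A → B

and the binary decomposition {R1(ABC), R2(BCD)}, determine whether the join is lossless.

Common attributes: R1 ∩ R2 = {BC}.
Closure of {BC}: B → A applies, adding A. So (BC)⁺ = {ABC}.
This closure contains every attribute of R1, so R1 ∩ R2 → R1. The join is lossless.

Yes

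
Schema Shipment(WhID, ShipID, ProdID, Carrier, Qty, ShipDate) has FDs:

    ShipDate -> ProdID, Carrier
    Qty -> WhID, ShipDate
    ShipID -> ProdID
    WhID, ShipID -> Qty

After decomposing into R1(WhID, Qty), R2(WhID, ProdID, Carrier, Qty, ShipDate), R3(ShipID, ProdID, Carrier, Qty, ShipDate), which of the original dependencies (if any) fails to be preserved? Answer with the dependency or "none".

WhID, ShipID -> Qty

Check WhID, ShipID → Qty: no single fragment contains all of {WhID, ShipID, Qty}, and the restricted closure of {WhID, ShipID} across the fragments never reaches {Qty}.
ShipDate → ProdID, Carrier is preserved.
Qty → WhID, ShipDate is preserved.
ShipID → ProdID is preserved.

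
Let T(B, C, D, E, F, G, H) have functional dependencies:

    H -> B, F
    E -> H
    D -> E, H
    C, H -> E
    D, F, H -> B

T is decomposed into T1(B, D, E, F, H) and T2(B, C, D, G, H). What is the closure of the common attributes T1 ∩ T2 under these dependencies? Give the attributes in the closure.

B, D, E, F, H

T1 ∩ T2 = {B, D, H}.
H → B, F applies, adding F
D → E, H applies, adding E
Closure: {B, D, E, F, H}.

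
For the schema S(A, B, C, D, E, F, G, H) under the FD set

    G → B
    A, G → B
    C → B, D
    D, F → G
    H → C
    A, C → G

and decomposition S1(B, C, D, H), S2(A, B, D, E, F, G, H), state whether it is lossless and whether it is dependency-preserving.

Lossless test: (B, D, H)⁺ = {B, C, D, H}, which contains all of one fragment — lossless.
Dependency preservation: the restricted closure of {A, C} across the fragments never reaches {G}, so A, C → G cannot be enforced without a join — not preserved.

lossless but not dependency-preserving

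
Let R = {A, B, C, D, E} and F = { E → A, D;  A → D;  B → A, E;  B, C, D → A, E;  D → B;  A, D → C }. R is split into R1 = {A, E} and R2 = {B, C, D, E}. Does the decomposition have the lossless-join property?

Common attributes: R1 ∩ R2 = {E}.
Closure of {E}: E → A, D applies, adding A, D; D → B applies, adding B; A, D → C applies, adding C. So (E)⁺ = {A, B, C, D, E}.
This closure contains every attribute of R1, so R1 ∩ R2 → R1. The join is lossless.

Yes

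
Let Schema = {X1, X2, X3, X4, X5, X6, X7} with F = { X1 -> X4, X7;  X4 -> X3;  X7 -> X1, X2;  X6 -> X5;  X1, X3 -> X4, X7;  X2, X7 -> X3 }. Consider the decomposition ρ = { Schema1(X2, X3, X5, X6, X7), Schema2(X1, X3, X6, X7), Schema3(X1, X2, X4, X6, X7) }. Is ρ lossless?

Chase test. Columns are X1, X2, X3, X4, X5, X6, X7; row i has aⱼ where attribute j ∈ Schemai, else bᵢⱼ.
Initial tableau (one row per fragment):
  row 1: b11 a2 a3 b14 a5 a6 a7
  row 2: a1 b22 a3 b24 b25 a6 a7
  row 3: a1 a2 b33 a4 b35 a6 a7
Rows 2 and 3 agree on X1; apply X1→X4, X7 and equate their X4, X7 entries.
Rows 2 and 3 agree on X4; apply X4→X3 and equate their X3 entries.
Rows 1 and 2 agree on X7; apply X7→X1, X2 and equate their X1, X2 entries.
Rows 1 and 2 agree on X6; apply X6→X5 and equate their X5 entries.
Rows 1 and 3 agree on X6; apply X6→X5 and equate their X5 entries.
Rows 1 and 2 agree on X1, X3; apply X1, X3→X4, X7 and equate their X4, X7 entries.
Row 1 is now all distinguished symbols — the join is lossless.

Yes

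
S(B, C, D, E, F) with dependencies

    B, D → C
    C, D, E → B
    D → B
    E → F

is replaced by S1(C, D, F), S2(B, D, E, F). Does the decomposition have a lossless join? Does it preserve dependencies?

lossless and dependency-preserving

Lossless test: (D, F)⁺ = {B, C, D, F}, which contains all of one fragment — lossless.
Dependency preservation: B, D → C; C, D, E → B are not contained in any single fragment, but the restricted closure of each left-hand side across the fragments still reaches the right-hand side; the remaining FDs each lie inside some fragment. All dependencies are preserved.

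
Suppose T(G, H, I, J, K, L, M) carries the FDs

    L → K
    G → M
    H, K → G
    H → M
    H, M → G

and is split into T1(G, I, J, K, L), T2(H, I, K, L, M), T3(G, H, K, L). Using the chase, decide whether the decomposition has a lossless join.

Chase test. Columns are G, H, I, J, K, L, M; row i has aⱼ where attribute j ∈ Ti, else bᵢⱼ.
Initial tableau (one row per fragment):
  row 1: a1 b12 a3 a4 a5 a6 b17
  row 2: b21 a2 a3 b24 a5 a6 a7
  row 3: a1 a2 b33 b34 a5 a6 b37
Rows 1 and 3 agree on G; apply G→M and equate their M entries.
Rows 2 and 3 agree on H, K; apply H, K→G and equate their G entries.
Rows 2 and 3 agree on H; apply H→M and equate their M entries.
No row becomes fully distinguished — the join is lossy.

No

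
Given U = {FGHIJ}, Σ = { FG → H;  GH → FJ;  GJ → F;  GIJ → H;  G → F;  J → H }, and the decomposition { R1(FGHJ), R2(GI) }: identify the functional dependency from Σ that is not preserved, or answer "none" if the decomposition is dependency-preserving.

FG → H lies within R1.
GH → FJ lies within R1.
GJ → F lies within R1.
GIJ → H: restricted closure across fragments reaches H.
G → F lies within R1.
J → H lies within R1.
Every dependency is enforceable on the fragments, so the decomposition is dependency-preserving.

none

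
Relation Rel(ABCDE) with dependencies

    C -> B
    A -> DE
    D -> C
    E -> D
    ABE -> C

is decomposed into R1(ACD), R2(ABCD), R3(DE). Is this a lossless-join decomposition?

No

Chase test. Columns are ABCDE; row i has aⱼ where attribute j ∈ Ri, else bᵢⱼ.
Initial tableau (one row per fragment):
  row 1: a1 b12 a3 a4 b15
  row 2: a1 a2 a3 a4 b25
  row 3: b31 b32 b33 a4 a5
Rows 1 and 2 agree on C; apply C→B and equate their B entries.
Rows 1 and 2 agree on A; apply A→DE and equate their DE entries.
Rows 1 and 3 agree on D; apply D→C and equate their C entries.
Rows 1 and 3 agree on C; apply C→B and equate their B entries.
No row becomes fully distinguished — the join is lossy.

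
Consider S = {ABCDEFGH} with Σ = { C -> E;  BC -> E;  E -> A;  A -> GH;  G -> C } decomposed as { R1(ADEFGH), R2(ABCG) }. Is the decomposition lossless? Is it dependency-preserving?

Lossless test: (AG)⁺ = {ACEGH}, which is a superkey of neither fragment — lossy.
Dependency preservation: C → E; BC → E are not contained in any single fragment, but the restricted closure of each left-hand side across the fragments still reaches the right-hand side; the remaining FDs each lie inside some fragment. All dependencies are preserved.

lossy but dependency-preserving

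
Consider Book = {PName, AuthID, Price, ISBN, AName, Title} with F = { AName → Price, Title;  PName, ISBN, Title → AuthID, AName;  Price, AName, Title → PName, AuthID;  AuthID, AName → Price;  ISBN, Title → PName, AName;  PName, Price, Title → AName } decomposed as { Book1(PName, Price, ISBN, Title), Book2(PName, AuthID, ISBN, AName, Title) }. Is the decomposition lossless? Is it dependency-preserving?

Lossless test: (PName, ISBN, Title)⁺ = {PName, AuthID, Price, ISBN, AName, Title}, which contains all of one fragment — lossless.
Dependency preservation: the restricted closure of {AName} across the fragments never reaches {Price, Title}, so AName → Price, Title cannot be enforced without a join — not preserved.

lossless but not dependency-preserving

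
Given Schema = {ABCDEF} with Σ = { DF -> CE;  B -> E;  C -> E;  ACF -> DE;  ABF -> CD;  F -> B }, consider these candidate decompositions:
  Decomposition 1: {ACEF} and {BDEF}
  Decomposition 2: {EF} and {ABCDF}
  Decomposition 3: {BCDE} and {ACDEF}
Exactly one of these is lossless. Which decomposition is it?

Decomposition 1: common = {EF}, closure = {BEF} → lossy.
Decomposition 2: common = {F}, closure = {BEF} → lossless.
Decomposition 3: common = {CDE}, closure = {CDE} → lossy.

Decomposition 2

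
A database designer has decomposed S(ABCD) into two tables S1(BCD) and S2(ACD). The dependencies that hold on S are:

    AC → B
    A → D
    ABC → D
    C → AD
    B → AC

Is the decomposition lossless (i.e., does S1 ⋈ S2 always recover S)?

Common attributes: S1 ∩ S2 = {CD}.
Closure of {CD}: C → AD applies, adding A; AC → B applies, adding B. So (CD)⁺ = {ABCD}.
This closure contains every attribute of S1, so S1 ∩ S2 → S1. The join is lossless.

Yes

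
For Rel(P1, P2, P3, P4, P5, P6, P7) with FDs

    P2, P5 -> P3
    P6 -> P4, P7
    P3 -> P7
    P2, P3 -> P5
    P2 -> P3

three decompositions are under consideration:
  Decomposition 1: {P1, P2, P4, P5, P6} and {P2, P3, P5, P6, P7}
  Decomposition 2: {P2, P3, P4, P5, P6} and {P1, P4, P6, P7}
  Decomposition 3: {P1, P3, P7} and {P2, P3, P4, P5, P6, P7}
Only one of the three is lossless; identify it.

Decomposition 1

Decomposition 1: common = {P2, P5, P6}, closure = {P2, P3, P4, P5, P6, P7} → lossless.
Decomposition 2: common = {P4, P6}, closure = {P4, P6, P7} → lossy.
Decomposition 3: common = {P3, P7}, closure = {P3, P7} → lossy.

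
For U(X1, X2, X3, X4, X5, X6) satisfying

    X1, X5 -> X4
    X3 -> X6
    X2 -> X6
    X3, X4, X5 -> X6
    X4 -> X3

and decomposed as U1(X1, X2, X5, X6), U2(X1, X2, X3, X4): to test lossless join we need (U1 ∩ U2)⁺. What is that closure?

U1 ∩ U2 = {X1, X2}.
X2 → X6 applies, adding X6
Closure: {X1, X2, X6}.

X1, X2, X6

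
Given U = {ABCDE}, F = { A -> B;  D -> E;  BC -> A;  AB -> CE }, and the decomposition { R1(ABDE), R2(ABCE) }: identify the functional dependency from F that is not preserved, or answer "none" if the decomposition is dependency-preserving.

none

A → B lies within R1.
D → E lies within R1.
BC → A lies within R2.
AB → CE lies within R2.
Every dependency is enforceable on the fragments, so the decomposition is dependency-preserving.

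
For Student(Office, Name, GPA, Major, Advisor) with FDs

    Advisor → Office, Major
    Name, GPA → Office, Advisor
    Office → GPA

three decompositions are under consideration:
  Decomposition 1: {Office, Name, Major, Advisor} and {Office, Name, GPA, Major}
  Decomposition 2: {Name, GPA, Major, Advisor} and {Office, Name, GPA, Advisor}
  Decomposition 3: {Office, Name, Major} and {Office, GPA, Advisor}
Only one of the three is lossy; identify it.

Decomposition 1: common = {Office, Name, Major}, closure = {Office, Name, GPA, Major, Advisor} → lossless.
Decomposition 2: common = {Name, GPA, Advisor}, closure = {Office, Name, GPA, Major, Advisor} → lossless.
Decomposition 3: common = {Office}, closure = {Office, GPA} → lossy.

Decomposition 3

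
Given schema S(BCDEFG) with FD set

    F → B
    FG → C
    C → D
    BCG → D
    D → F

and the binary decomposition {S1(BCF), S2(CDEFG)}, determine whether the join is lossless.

Common attributes: S1 ∩ S2 = {CF}.
Closure of {CF}: F → B applies, adding B; C → D applies, adding D. So (CF)⁺ = {BCDF}.
This closure contains every attribute of S1, so S1 ∩ S2 → S1. The join is lossless.

Yes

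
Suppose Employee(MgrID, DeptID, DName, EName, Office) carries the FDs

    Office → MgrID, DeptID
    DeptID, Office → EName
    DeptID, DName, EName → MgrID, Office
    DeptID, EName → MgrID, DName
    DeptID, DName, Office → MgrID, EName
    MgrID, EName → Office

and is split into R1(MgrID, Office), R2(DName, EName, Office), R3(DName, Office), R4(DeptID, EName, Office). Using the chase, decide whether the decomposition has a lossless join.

Chase test. Columns are MgrID, DeptID, DName, EName, Office; row i has aⱼ where attribute j ∈ Ri, else bᵢⱼ.
Initial tableau (one row per fragment):
  row 1: a1 b12 b13 b14 a5
  row 2: b21 b22 a3 a4 a5
  row 3: b31 b32 a3 b34 a5
  row 4: b41 a2 b43 a4 a5
Rows 1 and 2 agree on Office; apply Office→MgrID, DeptID and equate their MgrID, DeptID entries.
Rows 1 and 3 agree on Office; apply Office→MgrID, DeptID and equate their MgrID, DeptID entries.
Rows 1 and 4 agree on Office; apply Office→MgrID, DeptID and equate their MgrID, DeptID entries.
Rows 1 and 2 agree on DeptID, Office; apply DeptID, Office→EName and equate their EName entries.
Rows 1 and 3 agree on DeptID, Office; apply DeptID, Office→EName and equate their EName entries.
Rows 1 and 2 agree on DeptID, EName; apply DeptID, EName→MgrID, DName and equate their MgrID, DName entries.
Rows 1 and 4 agree on DeptID, EName; apply DeptID, EName→MgrID, DName and equate their MgrID, DName entries.
Row 1 is now all distinguished symbols — the join is lossless.

Yes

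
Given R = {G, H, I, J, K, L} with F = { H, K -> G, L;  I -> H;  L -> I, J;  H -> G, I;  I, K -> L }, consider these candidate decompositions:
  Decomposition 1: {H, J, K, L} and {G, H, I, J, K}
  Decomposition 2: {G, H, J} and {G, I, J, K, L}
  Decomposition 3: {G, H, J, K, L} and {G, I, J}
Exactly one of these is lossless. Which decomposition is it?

Decomposition 1

Decomposition 1: common = {H, J, K}, closure = {G, H, I, J, K, L} → lossless.
Decomposition 2: common = {G, J}, closure = {G, J} → lossy.
Decomposition 3: common = {G, J}, closure = {G, J} → lossy.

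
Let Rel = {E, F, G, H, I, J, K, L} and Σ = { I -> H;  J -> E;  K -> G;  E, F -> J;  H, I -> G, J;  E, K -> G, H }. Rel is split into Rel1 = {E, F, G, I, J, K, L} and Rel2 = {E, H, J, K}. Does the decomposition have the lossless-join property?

Common attributes: Rel1 ∩ Rel2 = {E, J, K}.
Closure of {E, J, K}: K → G applies, adding G; E, K → G, H applies, adding H. So (E, J, K)⁺ = {E, G, H, J, K}.
This closure contains every attribute of Rel2, so Rel1 ∩ Rel2 → Rel2. The join is lossless.

Yes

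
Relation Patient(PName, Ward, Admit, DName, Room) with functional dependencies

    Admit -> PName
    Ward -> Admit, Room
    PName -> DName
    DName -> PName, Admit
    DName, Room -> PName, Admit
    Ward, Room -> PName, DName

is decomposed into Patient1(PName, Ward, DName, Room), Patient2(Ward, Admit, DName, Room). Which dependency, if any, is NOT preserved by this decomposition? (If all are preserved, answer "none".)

none

Admit → PName: restricted closure across fragments reaches PName.
Ward → Admit, Room lies within Patient2.
PName → DName lies within Patient1.
DName → PName, Admit: restricted closure across fragments reaches PName, Admit.
DName, Room → PName, Admit: restricted closure across fragments reaches PName, Admit.
Ward, Room → PName, DName lies within Patient1.
Every dependency is enforceable on the fragments, so the decomposition is dependency-preserving.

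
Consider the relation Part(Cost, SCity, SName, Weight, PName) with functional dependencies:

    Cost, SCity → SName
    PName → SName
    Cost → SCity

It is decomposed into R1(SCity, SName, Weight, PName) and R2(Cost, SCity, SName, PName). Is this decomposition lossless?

No

Common attributes: R1 ∩ R2 = {SCity, SName, PName}.
No dependency enlarges {SCity, SName, PName}, so (SCity, SName, PName)⁺ = {SCity, SName, PName}.
The closure contains neither all of R1 = {SCity, SName, Weight, PName} nor all of R2 = {Cost, SCity, SName, PName}, so the common attributes are not a superkey of either fragment. The join is lossy.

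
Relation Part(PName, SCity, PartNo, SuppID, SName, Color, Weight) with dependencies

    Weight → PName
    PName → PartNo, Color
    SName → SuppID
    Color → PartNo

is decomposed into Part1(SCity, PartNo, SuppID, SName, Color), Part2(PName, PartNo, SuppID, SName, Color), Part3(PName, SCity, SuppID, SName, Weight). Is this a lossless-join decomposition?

Chase test. Columns are PName, SCity, PartNo, SuppID, SName, Color, Weight; row i has aⱼ where attribute j ∈ Parti, else bᵢⱼ.
Initial tableau (one row per fragment):
  row 1: b11 a2 a3 a4 a5 a6 b17
  row 2: a1 b22 a3 a4 a5 a6 b27
  row 3: a1 a2 b33 a4 a5 b36 a7
Rows 2 and 3 agree on PName; apply PName→PartNo, Color and equate their PartNo, Color entries.
Row 3 is now all distinguished symbols — the join is lossless.

Yes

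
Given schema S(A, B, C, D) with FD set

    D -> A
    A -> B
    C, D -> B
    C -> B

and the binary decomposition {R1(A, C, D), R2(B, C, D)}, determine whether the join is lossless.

Yes

Common attributes: R1 ∩ R2 = {C, D}.
Closure of {C, D}: D → A applies, adding A; A → B applies, adding B. So (C, D)⁺ = {A, B, C, D}.
This closure contains every attribute of R1, so R1 ∩ R2 → R1. The join is lossless.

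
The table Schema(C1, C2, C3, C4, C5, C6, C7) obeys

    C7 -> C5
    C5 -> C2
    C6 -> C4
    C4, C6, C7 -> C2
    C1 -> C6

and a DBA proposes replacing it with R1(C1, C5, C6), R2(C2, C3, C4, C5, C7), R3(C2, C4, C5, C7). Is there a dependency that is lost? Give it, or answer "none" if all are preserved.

C6 -> C4

Check C6 → C4: no single fragment contains all of {C4, C6}, and the restricted closure of {C6} across the fragments never reaches {C4}.
C7 → C5 is preserved.
C5 → C2 is preserved.
C4, C6, C7 → C2 is preserved.
C1 → C6 is preserved.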